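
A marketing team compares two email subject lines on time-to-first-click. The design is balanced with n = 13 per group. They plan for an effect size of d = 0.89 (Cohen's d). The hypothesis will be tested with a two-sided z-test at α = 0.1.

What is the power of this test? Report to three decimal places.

Noncentrality parameter: δ = d·√(n/2) = 0.89 × √(13/2) = 2.2691
Two-sided α = 0.1 → critical value z_{0.05} = 1.645.
Power = Φ(δ − 1.645) + Φ(−δ − 1.645) = Φ(0.624) + Φ(-3.914) = 0.7338 + 0.0000 = 0.7338.

Power ≈ 0.734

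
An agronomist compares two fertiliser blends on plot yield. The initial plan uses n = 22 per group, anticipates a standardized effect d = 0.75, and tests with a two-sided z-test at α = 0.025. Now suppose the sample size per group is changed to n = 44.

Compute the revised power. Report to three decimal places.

With n = 44 per group: δ = d·√(n/2) = 0.75 × √(44/2) = 3.5178. Critical value z_{0.0125} = 2.241.
Revised power = Φ(δ − 2.241) + Φ(−δ − 2.241) = Φ(1.276) + Φ(-5.759) = 0.8991 + 0.0000 = 0.8991.

Power ≈ 0.899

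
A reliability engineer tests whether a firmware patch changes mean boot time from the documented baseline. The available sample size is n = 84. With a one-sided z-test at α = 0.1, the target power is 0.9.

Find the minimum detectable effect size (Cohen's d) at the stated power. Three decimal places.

d ≈ 0.280

Required noncentrality: δ = z_{0.1} + z_{0.10} = 1.282 + 1.282 = 2.563.
δ = d·√n ⇒ d = δ/√n = 2.563/√84 = 0.2797.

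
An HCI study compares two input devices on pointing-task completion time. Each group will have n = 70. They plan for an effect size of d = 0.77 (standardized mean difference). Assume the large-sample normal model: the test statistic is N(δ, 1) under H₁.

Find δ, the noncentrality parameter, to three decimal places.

The noncentrality parameter scales effect size by the design's sample-size factor: δ = d·√(n/2) = 0.77 × √(70/2) = 4.5554

δ ≈ 4.555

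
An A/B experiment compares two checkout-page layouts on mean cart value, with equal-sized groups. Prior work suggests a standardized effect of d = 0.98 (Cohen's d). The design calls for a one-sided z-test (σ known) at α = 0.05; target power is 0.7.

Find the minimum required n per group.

Set Φ(δ − 1.645) = 0.7; then δ − 1.645 = Φ⁻¹(0.7) = 0.524, giving δ = 2.169.
δ = d·√(n/2) ⇒ n = 2(δ/d)² = 2 × (2.169 / 0.98)² = 9.80.
Round up to the next whole unit.

n = 10 per group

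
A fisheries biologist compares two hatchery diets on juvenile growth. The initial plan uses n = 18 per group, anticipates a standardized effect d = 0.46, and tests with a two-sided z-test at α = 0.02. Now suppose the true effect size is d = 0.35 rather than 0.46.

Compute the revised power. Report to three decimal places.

Power ≈ 0.101

With d = 0.35: δ = d·√(n/2) = 0.35 × √(18/2) = 1.0500. Critical value z_{0.01} = 2.326.
Revised power = Φ(δ − 2.326) + Φ(−δ − 2.326) = Φ(-1.276) + Φ(-3.376) = 0.1009 + 0.0004 = 0.1013.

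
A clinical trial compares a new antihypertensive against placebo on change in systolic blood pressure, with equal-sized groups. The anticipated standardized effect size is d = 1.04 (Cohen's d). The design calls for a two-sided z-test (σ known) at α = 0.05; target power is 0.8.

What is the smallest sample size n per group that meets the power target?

n = 15 per group

For power 0.8 need Φ(δ − z_{0.025}) = 0.8, so δ = z_{0.025} + z_{0.20} = 1.960 + 0.842 = 2.802.
(Ignoring the negligible lower-tail rejection probability gives the usual closed-form inversion.)
δ = d·√(n/2) ⇒ n = 2(δ/d)² = 2 × (2.802 / 1.04)² = 14.51.
Round up to the next whole unit.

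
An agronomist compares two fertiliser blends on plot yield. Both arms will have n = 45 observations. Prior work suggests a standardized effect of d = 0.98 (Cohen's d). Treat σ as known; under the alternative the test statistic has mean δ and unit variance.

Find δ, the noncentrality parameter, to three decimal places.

δ ≈ 4.649

The noncentrality parameter scales effect size by the design's sample-size factor: δ = d·√(n/2) = 0.98 × √(45/2) = 4.6485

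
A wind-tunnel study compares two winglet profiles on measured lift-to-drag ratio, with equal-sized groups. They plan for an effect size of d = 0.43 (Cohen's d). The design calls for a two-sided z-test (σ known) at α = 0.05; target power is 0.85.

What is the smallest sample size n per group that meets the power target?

For power 0.85 need Φ(δ − z_{0.025}) = 0.85, so δ = z_{0.025} + z_{0.15} = 1.960 + 1.036 = 2.996.
(The Φ(−δ − z_{α/2}) term is vanishingly small for δ > 0 and is dropped in the standard sample-size formula.)
δ = d·√(n/2) ⇒ n = 2(δ/d)² = 2 × (2.996 / 0.43)² = 97.12.
Round up to the next whole unit.

n = 98 per group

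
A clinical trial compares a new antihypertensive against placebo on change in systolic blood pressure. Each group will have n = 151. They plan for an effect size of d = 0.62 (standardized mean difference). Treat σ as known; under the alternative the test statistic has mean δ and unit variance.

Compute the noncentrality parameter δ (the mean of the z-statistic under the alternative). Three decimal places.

δ ≈ 5.387

The noncentrality parameter scales effect size by the design's sample-size factor: δ = d·√(n/2) = 0.62 × √(151/2) = 5.3872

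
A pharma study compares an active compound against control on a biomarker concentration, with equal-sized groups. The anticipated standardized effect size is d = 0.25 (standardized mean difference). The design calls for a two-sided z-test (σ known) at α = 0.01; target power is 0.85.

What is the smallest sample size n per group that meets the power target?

n = 418 per group

For power 0.85 need Φ(δ − z_{0.005}) = 0.85, so δ = z_{0.005} + z_{0.15} = 2.576 + 1.036 = 3.612.
(For δ > 0 the lower-tail rejection region contributes negligibly to power, so the one-term inversion is standard.)
δ = d·√(n/2) ⇒ n = 2(δ/d)² = 2 × (3.612 / 0.25)² = 417.55.
Round up to the next whole unit.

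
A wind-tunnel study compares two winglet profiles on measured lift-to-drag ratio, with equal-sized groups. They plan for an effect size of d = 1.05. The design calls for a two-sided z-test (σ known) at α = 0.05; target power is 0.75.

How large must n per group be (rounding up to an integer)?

Set Φ(δ − 1.960) = 0.75; then δ − 1.960 = Φ⁻¹(0.75) = 0.674, giving δ = 2.634.
(The Φ(−δ − z_{α/2}) term is vanishingly small for δ > 0 and is dropped in the standard sample-size formula.)
δ = d·√(n/2) ⇒ n = 2(δ/d)² = 2 × (2.634 / 1.05)² = 12.59.
Round up to the next whole unit.

n = 13 per group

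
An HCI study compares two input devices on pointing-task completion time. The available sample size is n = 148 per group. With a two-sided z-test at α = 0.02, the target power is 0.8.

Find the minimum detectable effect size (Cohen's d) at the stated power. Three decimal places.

d ≈ 0.368

Required noncentrality: δ = z_{0.01} + z_{0.20} = 2.326 + 0.842 = 3.168.
(Lower-tail contribution to power is negligible for δ > 0.)
δ = d·√(n/2) ⇒ d = δ/√(n/2) = 3.168/√(148/2) = 0.3683.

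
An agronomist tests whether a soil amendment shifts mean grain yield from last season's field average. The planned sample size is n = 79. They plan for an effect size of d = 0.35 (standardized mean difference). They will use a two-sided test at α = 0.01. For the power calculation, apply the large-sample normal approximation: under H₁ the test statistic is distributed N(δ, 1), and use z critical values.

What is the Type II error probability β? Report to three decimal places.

Noncentrality parameter: δ = d·√n = 0.35 × √79 = 3.1109
Two-sided α = 0.01 → critical value z_{0.005} = 2.576.
Power = Φ(δ − 2.576) + Φ(−δ − 2.576) = Φ(0.535) + Φ(-5.687) = 0.7037 + 0.0000 = 0.7037.
Type II error: β = 1 − power = 1 − 0.7037 = 0.2963.

β ≈ 0.296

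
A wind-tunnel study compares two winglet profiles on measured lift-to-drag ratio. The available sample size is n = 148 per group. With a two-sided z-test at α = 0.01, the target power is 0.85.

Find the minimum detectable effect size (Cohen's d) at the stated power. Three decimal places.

Need Φ(δ − 2.576) = 0.85, so δ = 2.576 + 1.036 = 3.612.
(Lower-tail contribution to power is negligible for δ > 0.)
δ = d·√(n/2) ⇒ d = δ/√(n/2) = 3.612/√(148/2) = 0.4199.

d ≈ 0.420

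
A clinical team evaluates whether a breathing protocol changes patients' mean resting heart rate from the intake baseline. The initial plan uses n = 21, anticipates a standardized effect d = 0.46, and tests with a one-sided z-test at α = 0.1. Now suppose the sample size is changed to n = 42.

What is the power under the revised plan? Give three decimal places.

With n = 42: δ = d·√n = 0.46 × √42 = 2.9811. Critical value z_{0.1} = 1.282.
Revised power = P(Z > 1.282 − δ) = Φ(1.700) = 0.9554.

Power ≈ 0.955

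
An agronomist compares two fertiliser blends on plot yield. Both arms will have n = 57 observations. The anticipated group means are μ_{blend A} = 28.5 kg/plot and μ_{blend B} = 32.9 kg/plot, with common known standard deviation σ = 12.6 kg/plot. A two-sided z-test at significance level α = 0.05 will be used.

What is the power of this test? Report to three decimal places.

Standardized effect: d = |μ_{blend A} − μ_{blend B}| / σ = |28.5 − 32.9| / 12.6 = 0.3492
Noncentrality parameter: λ = d·√(n/2) = 0.3492 × √(57/2) = 1.8643
Two-sided α = 0.05 → critical value z_{0.025} = 1.960.
Power = Φ(λ − 1.960) + Φ(−λ − 1.960) = Φ(-0.096) + Φ(-3.824) = 0.4619 + 0.0001 = 0.4619.

Power ≈ 0.462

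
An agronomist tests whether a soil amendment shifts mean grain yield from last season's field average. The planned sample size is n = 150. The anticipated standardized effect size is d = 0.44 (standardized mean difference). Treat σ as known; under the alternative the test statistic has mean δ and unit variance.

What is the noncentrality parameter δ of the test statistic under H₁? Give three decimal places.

δ ≈ 5.389

The noncentrality parameter scales effect size by the design's sample-size factor: δ = d·√n = 0.44 × √150 = 5.3889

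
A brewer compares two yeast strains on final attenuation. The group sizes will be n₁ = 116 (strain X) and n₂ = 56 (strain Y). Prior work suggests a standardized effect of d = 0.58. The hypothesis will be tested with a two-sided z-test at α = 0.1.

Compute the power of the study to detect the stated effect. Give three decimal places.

Noncentrality parameter: δ = d / √(1/n₁ + 1/n₂) = 0.58 / √(1/116 + 1/56) = 3.5644
Critical value for a two-sided test at α = 0.1: z_{α/2} = 1.645.
Power = Φ(δ − 1.645) + Φ(−δ − 1.645) = Φ(1.920) + Φ(-5.209) = 0.9725 + 0.0000 = 0.9725.

Power ≈ 0.973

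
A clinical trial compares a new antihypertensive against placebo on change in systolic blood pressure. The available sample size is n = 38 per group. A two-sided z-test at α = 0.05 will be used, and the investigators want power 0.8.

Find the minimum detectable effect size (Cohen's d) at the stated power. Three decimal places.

d ≈ 0.643

Required noncentrality: δ = z_{0.025} + z_{0.20} = 1.960 + 0.842 = 2.802.
(The second rejection-region term Φ(−δ − z_{α/2}) is negligible and dropped.)
δ = d·√(n/2) ⇒ d = δ/√(n/2) = 2.802/√(38/2) = 0.6427.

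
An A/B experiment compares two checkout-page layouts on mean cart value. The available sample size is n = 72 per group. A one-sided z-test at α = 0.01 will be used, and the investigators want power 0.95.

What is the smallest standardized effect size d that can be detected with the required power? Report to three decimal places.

Required noncentrality: δ = z_{0.01} + z_{0.05} = 2.326 + 1.645 = 3.971.
δ = d·√(n/2) ⇒ d = δ/√(n/2) = 3.971/√(72/2) = 0.6619.

d ≈ 0.662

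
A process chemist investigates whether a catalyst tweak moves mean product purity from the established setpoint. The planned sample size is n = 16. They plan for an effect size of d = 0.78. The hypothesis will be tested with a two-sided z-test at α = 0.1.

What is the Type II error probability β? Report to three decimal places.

β ≈ 0.070

Noncentrality parameter: δ = d·√n = 0.78 × √16 = 3.1200
Critical value for a two-sided test at α = 0.1: z_{α/2} = 1.645.
Power = Φ(δ − 1.645) + Φ(−δ − 1.645) = Φ(1.475) + Φ(-4.765) = 0.9299 + 0.0000 = 0.9299.
Type II error: β = 1 − power = 1 − 0.9299 = 0.0701.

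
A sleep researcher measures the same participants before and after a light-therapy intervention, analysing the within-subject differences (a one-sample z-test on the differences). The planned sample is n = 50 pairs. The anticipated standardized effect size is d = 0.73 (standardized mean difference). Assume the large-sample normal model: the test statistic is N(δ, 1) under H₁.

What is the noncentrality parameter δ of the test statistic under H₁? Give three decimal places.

The noncentrality parameter scales effect size by the design's sample-size factor: δ = d·√n = 0.73 × √50 = 5.1619

δ ≈ 5.162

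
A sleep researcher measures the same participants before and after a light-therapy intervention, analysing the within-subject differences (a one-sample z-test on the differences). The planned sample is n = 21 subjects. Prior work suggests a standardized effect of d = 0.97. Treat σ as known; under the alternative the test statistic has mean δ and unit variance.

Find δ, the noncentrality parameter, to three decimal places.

δ ≈ 4.445

The noncentrality parameter scales effect size by the design's sample-size factor: δ = d·√n = 0.97 × √21 = 4.4451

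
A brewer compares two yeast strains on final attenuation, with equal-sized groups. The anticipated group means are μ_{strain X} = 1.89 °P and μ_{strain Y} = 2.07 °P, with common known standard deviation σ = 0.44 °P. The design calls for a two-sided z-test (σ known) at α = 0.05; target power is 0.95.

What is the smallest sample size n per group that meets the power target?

Standardized effect: d = |μ_{strain X} − μ_{strain Y}| / σ = |1.89 − 2.07| / 0.44 = 0.4091
Set Φ(δ − 1.960) = 0.95; then δ − 1.960 = Φ⁻¹(0.95) = 1.645, giving δ = 3.605.
(For δ > 0 the lower-tail rejection region contributes negligibly to power, so the one-term inversion is standard.)
δ = d·√(n/2) ⇒ n = 2(δ/d)² = 2 × (3.605 / 0.4091)² = 155.29.
Rounding up, n = 156 per group.

n = 156 per group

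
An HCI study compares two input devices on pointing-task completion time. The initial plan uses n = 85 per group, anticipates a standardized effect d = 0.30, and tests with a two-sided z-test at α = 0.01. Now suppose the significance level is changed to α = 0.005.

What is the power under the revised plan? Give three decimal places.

δ = d·√(n/2) = 0.30 × √(85/2) = 1.9558 (unchanged). New critical value: z_{0.0025} = 2.807.
Revised power = Φ(δ − 2.807) + Φ(−δ − 2.807) = Φ(-0.851) + Φ(-4.763) = 0.1973 + 0.0000 = 0.1973.

Power ≈ 0.197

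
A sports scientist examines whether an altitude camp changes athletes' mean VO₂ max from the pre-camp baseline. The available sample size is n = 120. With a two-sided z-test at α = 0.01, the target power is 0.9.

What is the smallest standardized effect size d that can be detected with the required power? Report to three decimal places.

Required noncentrality: δ = z_{0.005} + z_{0.10} = 2.576 + 1.282 = 3.857.
(The second rejection-region term Φ(−δ − z_{α/2}) is negligible and dropped.)
δ = d·√n ⇒ d = δ/√n = 3.857/√120 = 0.3521.

d ≈ 0.352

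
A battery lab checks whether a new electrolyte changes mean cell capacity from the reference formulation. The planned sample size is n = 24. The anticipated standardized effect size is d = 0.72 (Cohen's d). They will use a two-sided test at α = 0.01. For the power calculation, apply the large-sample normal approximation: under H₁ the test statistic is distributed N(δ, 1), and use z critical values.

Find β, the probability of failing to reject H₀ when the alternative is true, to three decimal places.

β ≈ 0.171

Noncentrality parameter: λ = d·√n = 0.72 × √24 = 3.5273
Critical value for a two-sided test at α = 0.01: z_{α/2} = 2.576.
Power = Φ(λ − 2.576) + Φ(−λ − 2.576) = Φ(0.951) + Φ(-6.103) = 0.8293 + 0.0000 = 0.8293.
Type II error: β = 1 − power = 1 − 0.8293 = 0.1707.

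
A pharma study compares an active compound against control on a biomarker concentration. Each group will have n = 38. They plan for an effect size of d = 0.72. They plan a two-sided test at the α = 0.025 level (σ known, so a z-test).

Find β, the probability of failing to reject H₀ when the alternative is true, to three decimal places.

Noncentrality parameter: δ = d·√(n/2) = 0.72 × √(38/2) = 3.1384
Two-sided α = 0.025 → critical value z_{0.0125} = 2.241.
Power = Φ(δ − 2.241) + Φ(−δ − 2.241) = Φ(0.897) + Φ(-5.380) = 0.8151 + 0.0000 = 0.8151.
Type II error: β = 1 − power = 1 − 0.8151 = 0.1849.

β ≈ 0.185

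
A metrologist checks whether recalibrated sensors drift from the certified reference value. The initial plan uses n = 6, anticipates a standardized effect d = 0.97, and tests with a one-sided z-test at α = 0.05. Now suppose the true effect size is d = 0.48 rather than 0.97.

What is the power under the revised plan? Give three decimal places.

With d = 0.48: δ = d·√n = 0.48 × √6 = 1.1758. Critical value z_{0.05} = 1.645.
Revised power = Φ(δ − 1.645) = Φ(-0.469) = 0.3195.

Power ≈ 0.319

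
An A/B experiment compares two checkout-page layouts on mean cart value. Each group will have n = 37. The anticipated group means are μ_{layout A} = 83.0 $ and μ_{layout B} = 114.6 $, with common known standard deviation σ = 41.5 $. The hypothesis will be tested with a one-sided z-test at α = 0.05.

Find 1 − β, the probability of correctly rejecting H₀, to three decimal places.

Power ≈ 0.948

Standardized effect: d = |μ_{layout A} − μ_{layout B}| / σ = |83.0 − 114.6| / 41.5 = 0.7614
Noncentrality parameter: δ = d·√(n/2) = 0.7614 × √(37/2) = 3.2751
One-sided α = 0.05 → critical value z_{0.05} = 1.645.
Power = Φ(δ − 1.645) = Φ(1.630) = 0.9485.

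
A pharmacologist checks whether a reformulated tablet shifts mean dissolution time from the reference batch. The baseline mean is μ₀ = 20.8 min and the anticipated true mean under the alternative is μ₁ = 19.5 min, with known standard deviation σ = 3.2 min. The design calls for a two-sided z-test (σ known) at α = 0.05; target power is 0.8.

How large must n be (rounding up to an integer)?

Standardized effect: d = |μ₁ − μ₀| / σ = |19.5 − 20.8| / 3.2 = 0.4062
Set Φ(δ − 1.960) = 0.8; then δ − 1.960 = Φ⁻¹(0.8) = 0.842, giving δ = 2.802.
(For δ > 0 the lower-tail rejection region contributes negligibly to power, so the one-term inversion is standard.)
δ = d·√n ⇒ n = (δ/d)² = (2.802 / 0.4062)² = 47.56.
Rounding up, n = 48.

n = 48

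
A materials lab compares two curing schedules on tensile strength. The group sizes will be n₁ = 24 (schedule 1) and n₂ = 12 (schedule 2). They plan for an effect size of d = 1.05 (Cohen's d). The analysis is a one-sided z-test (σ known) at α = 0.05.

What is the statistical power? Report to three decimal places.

Noncentrality parameter: δ = d / √(1/n₁ + 1/n₂) = 1.05 / √(1/24 + 1/12) = 2.9698
Critical value for a one-sided test at α = 0.05: z_α = 1.645.
Power = Φ(δ − 1.645) = Φ(1.325) = 0.9074.

Power ≈ 0.907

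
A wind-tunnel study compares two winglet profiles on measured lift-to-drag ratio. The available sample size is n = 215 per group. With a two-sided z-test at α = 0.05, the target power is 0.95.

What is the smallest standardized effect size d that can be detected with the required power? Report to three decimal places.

d ≈ 0.348

Required noncentrality: δ = z_{0.025} + z_{0.05} = 1.960 + 1.645 = 3.605.
(Lower-tail contribution to power is negligible for δ > 0.)
δ = d·√(n/2) ⇒ d = δ/√(n/2) = 3.605/√(215/2) = 0.3477.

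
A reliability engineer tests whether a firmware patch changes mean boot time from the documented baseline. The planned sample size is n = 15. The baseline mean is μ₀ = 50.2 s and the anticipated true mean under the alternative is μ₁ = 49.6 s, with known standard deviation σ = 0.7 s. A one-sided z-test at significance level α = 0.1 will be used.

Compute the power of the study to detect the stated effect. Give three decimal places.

Power ≈ 0.979

Standardized effect: d = |μ₁ − μ₀| / σ = |49.6 − 50.2| / 0.7 = 0.8571
Noncentrality parameter: λ = d·√n = 0.8571 × √15 = 3.3197
Critical value for a one-sided test at α = 0.1: z_α = 1.282.
Power = Φ(λ − 1.282) = Φ(2.038) = 0.9792.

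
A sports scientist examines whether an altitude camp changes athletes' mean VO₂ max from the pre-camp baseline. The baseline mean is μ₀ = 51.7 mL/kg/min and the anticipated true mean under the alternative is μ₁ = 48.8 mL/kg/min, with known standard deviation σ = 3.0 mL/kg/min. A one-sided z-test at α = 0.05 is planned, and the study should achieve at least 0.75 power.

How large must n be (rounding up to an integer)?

n = 6

Standardized effect: d = |μ₁ − μ₀| / σ = |48.8 − 51.7| / 3.0 = 0.9667
For power 0.75 need Φ(δ − z_{0.05}) = 0.75, so δ = z_{0.05} + z_{0.25} = 1.645 + 0.674 = 2.319.
δ = d·√n ⇒ n = (δ/d)² = (2.319 / 0.9667)² = 5.76.
Rounding up, n = 6.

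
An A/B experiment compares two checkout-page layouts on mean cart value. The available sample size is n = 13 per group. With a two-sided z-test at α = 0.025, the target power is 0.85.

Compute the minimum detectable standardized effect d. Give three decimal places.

Need Φ(δ − 2.241) = 0.85, so δ = 2.241 + 1.036 = 3.278.
(The second rejection-region term Φ(−δ − z_{α/2}) is negligible and dropped.)
δ = d·√(n/2) ⇒ d = δ/√(n/2) = 3.278/√(13/2) = 1.2857.

d ≈ 1.286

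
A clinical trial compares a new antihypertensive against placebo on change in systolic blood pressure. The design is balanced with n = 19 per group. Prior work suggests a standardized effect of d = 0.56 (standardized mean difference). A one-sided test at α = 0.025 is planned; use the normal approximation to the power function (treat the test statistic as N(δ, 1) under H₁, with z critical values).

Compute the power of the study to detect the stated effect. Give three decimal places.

Noncentrality parameter: δ = d·√(n/2) = 0.56 × √(19/2) = 1.7260
One-sided α = 0.025 → critical value z_{0.025} = 1.960.
Power = Φ(δ − 1.960) = Φ(-0.234) = 0.4075.

Power ≈ 0.408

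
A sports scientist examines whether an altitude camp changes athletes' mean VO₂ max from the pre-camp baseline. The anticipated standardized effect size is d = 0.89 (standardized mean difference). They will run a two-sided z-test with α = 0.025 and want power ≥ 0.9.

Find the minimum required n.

n = 16

For power 0.9 need Φ(δ − z_{0.0125}) = 0.9, so δ = z_{0.0125} + z_{0.10} = 2.241 + 1.282 = 3.523.
(Ignoring the negligible lower-tail rejection probability gives the usual closed-form inversion.)
δ = d·√n ⇒ n = (δ/d)² = (3.523 / 0.89)² = 15.67.
Rounding up, n = 16.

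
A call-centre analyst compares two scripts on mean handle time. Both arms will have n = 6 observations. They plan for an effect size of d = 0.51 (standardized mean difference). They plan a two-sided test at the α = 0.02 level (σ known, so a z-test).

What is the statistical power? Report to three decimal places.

Noncentrality parameter: δ = d·√(n/2) = 0.51 × √(6/2) = 0.8833
Critical value for a two-sided test at α = 0.02: z_{α/2} = 2.326.
Power = Φ(δ − 2.326) + Φ(−δ − 2.326) = Φ(-1.443) + Φ(-3.210) = 0.0745 + 0.0007 = 0.0752.

Power ≈ 0.075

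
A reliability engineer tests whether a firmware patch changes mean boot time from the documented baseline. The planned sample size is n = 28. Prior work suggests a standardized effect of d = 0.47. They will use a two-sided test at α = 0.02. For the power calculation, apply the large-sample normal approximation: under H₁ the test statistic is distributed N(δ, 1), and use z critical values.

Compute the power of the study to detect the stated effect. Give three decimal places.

Noncentrality parameter: δ = d·√n = 0.47 × √28 = 2.4870
Two-sided α = 0.02 → critical value z_{0.01} = 2.326.
Power = Φ(δ − 2.326) + Φ(−δ − 2.326) = Φ(0.161) + Φ(-4.813) = 0.5638 + 0.0000 = 0.5638.

Power ≈ 0.564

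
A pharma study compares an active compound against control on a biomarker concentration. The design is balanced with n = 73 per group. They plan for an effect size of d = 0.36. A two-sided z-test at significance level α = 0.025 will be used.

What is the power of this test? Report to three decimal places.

Noncentrality parameter: δ = d·√(n/2) = 0.36 × √(73/2) = 2.1749
Two-sided α = 0.025 → critical value z_{0.0125} = 2.241.
Power = Φ(δ − 2.241) + Φ(−δ − 2.241) = Φ(-0.066) + Φ(-4.416) = 0.4735 + 0.0000 = 0.4735.

Power ≈ 0.474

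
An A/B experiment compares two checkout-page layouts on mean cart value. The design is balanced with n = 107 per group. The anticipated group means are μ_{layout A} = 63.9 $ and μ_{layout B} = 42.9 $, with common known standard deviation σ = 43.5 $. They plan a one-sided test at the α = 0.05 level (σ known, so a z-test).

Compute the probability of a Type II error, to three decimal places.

β ≈ 0.030

Standardized effect: d = |μ_{layout A} − μ_{layout B}| / σ = |63.9 − 42.9| / 43.5 = 0.4828
Noncentrality parameter: δ = d·√(n/2) = 0.4828 × √(107/2) = 3.5311
Critical value for a one-sided test at α = 0.05: z_α = 1.645.
Power = P(Z > 1.645 − δ) = Φ(1.886) = 0.9704.
Type II error: β = 1 − power = 1 − 0.9704 = 0.0296.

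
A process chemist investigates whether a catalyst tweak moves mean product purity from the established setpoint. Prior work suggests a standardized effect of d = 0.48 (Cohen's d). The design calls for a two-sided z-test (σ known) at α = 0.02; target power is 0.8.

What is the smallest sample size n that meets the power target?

n = 44

For power 0.8 need Φ(δ − z_{0.01}) = 0.8, so δ = z_{0.01} + z_{0.20} = 2.326 + 0.842 = 3.168.
(For δ > 0 the lower-tail rejection region contributes negligibly to power, so the one-term inversion is standard.)
δ = d·√n ⇒ n = (δ/d)² = (3.168 / 0.48)² = 43.56.
Rounding up, n = 44.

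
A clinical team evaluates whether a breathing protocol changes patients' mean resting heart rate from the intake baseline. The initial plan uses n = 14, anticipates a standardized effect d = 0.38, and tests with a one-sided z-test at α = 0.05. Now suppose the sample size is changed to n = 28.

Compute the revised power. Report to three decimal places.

With n = 28: δ = d·√n = 0.38 × √28 = 2.0108. Critical value z_{0.05} = 1.645.
Revised power = Φ(δ − 1.645) = Φ(0.366) = 0.6428.

Power ≈ 0.643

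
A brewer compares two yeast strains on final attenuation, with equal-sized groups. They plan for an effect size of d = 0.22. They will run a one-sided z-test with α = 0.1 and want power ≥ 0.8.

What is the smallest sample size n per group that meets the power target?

n = 187 per group

Set Φ(δ − 1.282) = 0.8; then δ − 1.282 = Φ⁻¹(0.8) = 0.842, giving δ = 2.123.
δ = d·√(n/2) ⇒ n = 2(δ/d)² = 2 × (2.123 / 0.22)² = 186.28.
Round up to the next whole unit.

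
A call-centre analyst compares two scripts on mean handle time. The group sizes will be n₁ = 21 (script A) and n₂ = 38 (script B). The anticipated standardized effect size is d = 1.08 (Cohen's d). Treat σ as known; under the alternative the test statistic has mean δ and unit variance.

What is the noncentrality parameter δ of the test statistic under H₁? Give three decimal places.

δ ≈ 3.972

The noncentrality parameter scales effect size by the design's sample-size factor: δ = d / √(1/n₁ + 1/n₂) = 1.08 / √(1/21 + 1/38) = 3.9719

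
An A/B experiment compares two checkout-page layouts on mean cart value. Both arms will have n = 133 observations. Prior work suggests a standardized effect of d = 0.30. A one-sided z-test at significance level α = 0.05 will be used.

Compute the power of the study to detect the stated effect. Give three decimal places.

Power ≈ 0.789

Noncentrality parameter: δ = d·√(n/2) = 0.30 × √(133/2) = 2.4464
Critical value for a one-sided test at α = 0.05: z_α = 1.645.
Power = Φ(δ − 1.645) = Φ(0.802) = 0.7886.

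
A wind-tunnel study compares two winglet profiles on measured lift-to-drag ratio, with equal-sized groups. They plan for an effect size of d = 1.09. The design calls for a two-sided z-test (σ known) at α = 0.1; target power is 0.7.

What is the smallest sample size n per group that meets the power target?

n = 8 per group

For power 0.7 need Φ(δ − z_{0.05}) = 0.7, so δ = z_{0.05} + z_{0.30} = 1.645 + 0.524 = 2.169.
(The Φ(−δ − z_{α/2}) term is vanishingly small for δ > 0 and is dropped in the standard sample-size formula.)
δ = d·√(n/2) ⇒ n = 2(δ/d)² = 2 × (2.169 / 1.09)² = 7.92.
Round up to the next whole unit.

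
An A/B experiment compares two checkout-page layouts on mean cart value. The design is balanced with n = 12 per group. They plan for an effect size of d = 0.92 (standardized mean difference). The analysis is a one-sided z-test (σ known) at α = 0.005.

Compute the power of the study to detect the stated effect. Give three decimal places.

Noncentrality parameter: δ = d·√(n/2) = 0.92 × √(12/2) = 2.2535
One-sided α = 0.005 → critical value z_{0.005} = 2.576.
Power = Φ(δ − 2.576) = Φ(-0.322) = 0.3736.

Power ≈ 0.374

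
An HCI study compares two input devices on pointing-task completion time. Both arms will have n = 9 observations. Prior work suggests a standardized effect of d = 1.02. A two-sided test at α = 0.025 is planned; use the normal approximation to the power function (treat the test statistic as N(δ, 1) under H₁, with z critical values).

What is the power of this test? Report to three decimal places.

Noncentrality parameter: δ = d·√(n/2) = 1.02 × √(9/2) = 2.1637
Two-sided α = 0.025 → critical value z_{0.0125} = 2.241.
Power = Φ(δ − 2.241) + Φ(−δ − 2.241) = Φ(-0.078) + Φ(-4.405) = 0.4691 + 0.0000 = 0.4691.

Power ≈ 0.469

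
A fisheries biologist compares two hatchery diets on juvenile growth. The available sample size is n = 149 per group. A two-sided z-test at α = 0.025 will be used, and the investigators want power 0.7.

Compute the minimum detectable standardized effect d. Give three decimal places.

Need Φ(δ − 2.241) = 0.7, so δ = 2.241 + 0.524 = 2.766.
(Lower-tail contribution to power is negligible for δ > 0.)
δ = d·√(n/2) ⇒ d = δ/√(n/2) = 2.766/√(149/2) = 0.3204.

d ≈ 0.320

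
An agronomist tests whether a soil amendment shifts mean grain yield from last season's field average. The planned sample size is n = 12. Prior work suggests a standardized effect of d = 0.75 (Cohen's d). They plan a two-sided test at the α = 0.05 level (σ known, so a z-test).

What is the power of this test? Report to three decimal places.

Power ≈ 0.738

Noncentrality parameter: δ = d·√n = 0.75 × √12 = 2.5981
Critical value for a two-sided test at α = 0.05: z_{α/2} = 1.960.
Power = Φ(δ − 1.960) + Φ(−δ − 1.960) = Φ(0.638) + Φ(-4.558) = 0.7383 + 0.0000 = 0.7383.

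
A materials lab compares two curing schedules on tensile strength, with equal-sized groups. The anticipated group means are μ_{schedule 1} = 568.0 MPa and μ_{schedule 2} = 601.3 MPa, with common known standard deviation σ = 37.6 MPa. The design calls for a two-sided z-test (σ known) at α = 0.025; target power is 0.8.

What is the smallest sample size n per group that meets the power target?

Standardized effect: d = |μ_{schedule 1} − μ_{schedule 2}| / σ = |568.0 − 601.3| / 37.6 = 0.8856
Set Φ(δ − 2.241) = 0.8; then δ − 2.241 = Φ⁻¹(0.8) = 0.842, giving δ = 3.083.
(For δ > 0 the lower-tail rejection region contributes negligibly to power, so the one-term inversion is standard.)
δ = d·√(n/2) ⇒ n = 2(δ/d)² = 2 × (3.083 / 0.8856)² = 24.24.
Rounding up, n = 25 per group.

n = 25 per group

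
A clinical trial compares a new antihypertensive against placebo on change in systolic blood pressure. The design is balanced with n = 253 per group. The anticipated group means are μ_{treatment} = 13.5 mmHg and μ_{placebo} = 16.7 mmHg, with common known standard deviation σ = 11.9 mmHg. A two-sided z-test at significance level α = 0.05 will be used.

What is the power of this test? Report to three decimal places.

Standardized effect: d = |μ_{treatment} − μ_{placebo}| / σ = |13.5 − 16.7| / 11.9 = 0.2689
Noncentrality parameter: λ = d·√(n/2) = 0.2689 × √(253/2) = 3.0245
Critical value for a two-sided test at α = 0.05: z_{α/2} = 1.960.
Power = Φ(λ − 1.960) + Φ(−λ − 1.960) = Φ(1.064) + Φ(-4.984) = 0.8564 + 0.0000 = 0.8564.

Power ≈ 0.856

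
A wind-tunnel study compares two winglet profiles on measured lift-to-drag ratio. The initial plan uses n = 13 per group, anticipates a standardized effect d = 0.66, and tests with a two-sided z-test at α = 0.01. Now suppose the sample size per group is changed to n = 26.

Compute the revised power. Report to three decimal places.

With n = 26 per group: δ = d·√(n/2) = 0.66 × √(26/2) = 2.3797. Critical value z_{0.005} = 2.576.
Revised power = Φ(δ − 2.576) + Φ(−δ − 2.576) = Φ(-0.196) + Φ(-4.955) = 0.4222 + 0.0000 = 0.4222.

Power ≈ 0.422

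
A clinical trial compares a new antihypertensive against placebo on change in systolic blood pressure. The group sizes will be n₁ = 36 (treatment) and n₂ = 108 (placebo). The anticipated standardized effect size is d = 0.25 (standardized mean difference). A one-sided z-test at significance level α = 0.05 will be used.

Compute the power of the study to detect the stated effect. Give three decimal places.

Power ≈ 0.365

Noncentrality parameter: δ = d / √(1/n₁ + 1/n₂) = 0.25 / √(1/36 + 1/108) = 1.2990
Critical value for a one-sided test at α = 0.05: z_α = 1.645.
Power = P(Z > 1.645 − δ) = Φ(-0.346) = 0.3647.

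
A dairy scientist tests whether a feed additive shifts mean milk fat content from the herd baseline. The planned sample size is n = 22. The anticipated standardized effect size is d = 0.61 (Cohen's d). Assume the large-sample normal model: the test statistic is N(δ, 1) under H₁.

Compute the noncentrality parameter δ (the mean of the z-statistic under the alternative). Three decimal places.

The noncentrality parameter scales effect size by the design's sample-size factor: δ = d·√n = 0.61 × √22 = 2.8612

δ ≈ 2.861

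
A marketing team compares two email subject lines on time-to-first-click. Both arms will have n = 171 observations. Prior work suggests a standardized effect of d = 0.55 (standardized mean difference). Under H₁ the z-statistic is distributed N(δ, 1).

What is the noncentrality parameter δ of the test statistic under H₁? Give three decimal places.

δ ≈ 5.086

δ = d·√(n/2) = 0.55 × √(171/2) = 5.0856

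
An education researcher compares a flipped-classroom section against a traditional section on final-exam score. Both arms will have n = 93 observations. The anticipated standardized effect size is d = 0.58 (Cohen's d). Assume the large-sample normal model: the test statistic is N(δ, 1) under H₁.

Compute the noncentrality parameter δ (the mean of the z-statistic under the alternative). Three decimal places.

δ ≈ 3.955

δ = d·√(n/2) = 0.58 × √(93/2) = 3.9551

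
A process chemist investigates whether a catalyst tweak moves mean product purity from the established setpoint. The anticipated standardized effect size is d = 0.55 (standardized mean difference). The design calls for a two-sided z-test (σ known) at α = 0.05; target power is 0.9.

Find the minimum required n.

For power 0.9 need Φ(δ − z_{0.025}) = 0.9, so δ = z_{0.025} + z_{0.10} = 1.960 + 1.282 = 3.242.
(Ignoring the negligible lower-tail rejection probability gives the usual closed-form inversion.)
δ = d·√n ⇒ n = (δ/d)² = (3.242 / 0.55)² = 34.74.
Round up to the next whole unit.

n = 35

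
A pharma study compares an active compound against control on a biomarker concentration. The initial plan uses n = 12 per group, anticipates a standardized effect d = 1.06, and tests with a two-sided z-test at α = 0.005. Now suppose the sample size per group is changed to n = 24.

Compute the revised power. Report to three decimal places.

With n = 24 per group: δ = d·√(n/2) = 1.06 × √(24/2) = 3.6719. Critical value z_{0.0025} = 2.807.
Revised power = Φ(δ − 2.807) + Φ(−δ − 2.807) = Φ(0.865) + Φ(-6.479) = 0.8065 + 0.0000 = 0.8065.

Power ≈ 0.806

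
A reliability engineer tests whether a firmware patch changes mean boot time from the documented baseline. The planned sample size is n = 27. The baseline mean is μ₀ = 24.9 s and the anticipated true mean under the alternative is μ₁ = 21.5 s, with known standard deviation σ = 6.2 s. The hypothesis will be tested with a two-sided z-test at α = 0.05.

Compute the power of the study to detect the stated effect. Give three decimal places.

Standardized effect: d = |μ₁ − μ₀| / σ = |21.5 − 24.9| / 6.2 = 0.5484
Noncentrality parameter: δ = d·√n = 0.5484 × √27 = 2.8495
Two-sided α = 0.05 → critical value z_{0.025} = 1.960.
Power = Φ(δ − 1.960) + Φ(−δ − 1.960) = Φ(0.890) + Φ(-4.809) = 0.8131 + 0.0000 = 0.8131.

Power ≈ 0.813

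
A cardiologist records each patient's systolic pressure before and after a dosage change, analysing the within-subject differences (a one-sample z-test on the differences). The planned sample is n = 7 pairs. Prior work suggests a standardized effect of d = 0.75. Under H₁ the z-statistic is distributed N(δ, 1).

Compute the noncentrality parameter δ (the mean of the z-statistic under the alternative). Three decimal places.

δ ≈ 1.984

δ = d·√n = 0.75 × √7 = 1.9843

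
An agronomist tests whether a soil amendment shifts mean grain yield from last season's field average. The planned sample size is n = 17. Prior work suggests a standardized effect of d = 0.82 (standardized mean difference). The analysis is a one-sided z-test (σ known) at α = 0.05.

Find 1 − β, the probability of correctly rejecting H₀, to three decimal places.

Power ≈ 0.959

Noncentrality parameter: δ = d·√n = 0.82 × √17 = 3.3809
One-sided α = 0.05 → critical value z_{0.05} = 1.645.
Power = Φ(δ − 1.645) = Φ(1.736) = 0.9587.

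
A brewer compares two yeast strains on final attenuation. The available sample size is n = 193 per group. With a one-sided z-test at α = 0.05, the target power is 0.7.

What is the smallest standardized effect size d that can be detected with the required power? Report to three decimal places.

d ≈ 0.221

Need Φ(δ − 1.645) = 0.7, so δ = 1.645 + 0.524 = 2.169.
δ = d·√(n/2) ⇒ d = δ/√(n/2) = 2.169/√(193/2) = 0.2208.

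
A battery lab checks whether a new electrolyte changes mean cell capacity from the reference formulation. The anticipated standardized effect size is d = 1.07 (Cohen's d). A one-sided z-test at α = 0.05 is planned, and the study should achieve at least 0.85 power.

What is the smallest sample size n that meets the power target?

Set Φ(δ − 1.645) = 0.85; then δ − 1.645 = Φ⁻¹(0.85) = 1.036, giving δ = 2.681.
δ = d·√n ⇒ n = (δ/d)² = (2.681 / 1.07)² = 6.28.
Rounding up, n = 7.

n = 7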